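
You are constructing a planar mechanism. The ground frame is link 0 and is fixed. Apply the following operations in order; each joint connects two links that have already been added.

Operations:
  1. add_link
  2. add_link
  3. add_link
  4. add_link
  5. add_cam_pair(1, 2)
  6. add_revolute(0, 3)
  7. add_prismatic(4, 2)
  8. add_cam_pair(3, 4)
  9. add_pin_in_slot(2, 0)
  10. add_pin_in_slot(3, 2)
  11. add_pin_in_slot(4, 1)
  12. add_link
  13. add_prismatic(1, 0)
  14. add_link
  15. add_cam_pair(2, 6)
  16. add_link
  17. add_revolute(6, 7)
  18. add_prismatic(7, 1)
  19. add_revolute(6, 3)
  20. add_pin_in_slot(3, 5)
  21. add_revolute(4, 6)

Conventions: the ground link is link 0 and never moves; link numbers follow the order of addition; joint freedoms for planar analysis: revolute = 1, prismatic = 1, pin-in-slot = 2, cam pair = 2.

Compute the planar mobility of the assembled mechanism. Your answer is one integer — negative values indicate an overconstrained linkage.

(L,J1,J2)=(1,0,0); link0 fixed
link1: (2,0,0)
link2: (3,0,0)
link3: (4,0,0)
link4: (5,0,0)
C 1-2 [J2]: (5,0,1)
R 0-3 [J1]: (5,1,1)
P 4-2 [J1]: (5,2,1)
C 3-4 [J2]: (5,2,2)
PS 2-0 [J2]: (5,2,3)
PS 3-2 [J2]: (5,2,4)
PS 4-1 [J2]: (5,2,5)
link5: (6,2,5)
P 1-0 [J1]: (6,3,5)
link6: (7,3,5)
C 2-6 [J2]: (7,3,6)
link7: (8,3,6)
R 6-7 [J1]: (8,4,6)
P 7-1 [J1]: (8,5,6)
R 6-3 [J1]: (8,6,6)
PS 3-5 [J2]: (8,6,7)
R 4-6 [J1]: (8,7,7)
Grübler: 3·7 − 2·7 − 7 = 0

M = 0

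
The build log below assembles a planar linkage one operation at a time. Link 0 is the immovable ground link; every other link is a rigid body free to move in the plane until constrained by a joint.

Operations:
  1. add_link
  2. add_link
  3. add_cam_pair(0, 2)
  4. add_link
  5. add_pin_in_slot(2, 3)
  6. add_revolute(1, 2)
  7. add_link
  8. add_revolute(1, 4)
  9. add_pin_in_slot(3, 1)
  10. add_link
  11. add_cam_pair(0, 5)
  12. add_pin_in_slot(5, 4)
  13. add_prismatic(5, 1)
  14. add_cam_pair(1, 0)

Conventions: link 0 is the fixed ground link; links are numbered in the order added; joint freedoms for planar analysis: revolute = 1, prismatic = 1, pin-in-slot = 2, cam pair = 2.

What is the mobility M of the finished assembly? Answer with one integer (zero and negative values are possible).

(L,J1,J2)=(1,0,0); link0 fixed
link1: (2,0,0)
link2: (3,0,0)
C 0-2 [J2]: (3,0,1)
link3: (4,0,1)
PS 2-3 [J2]: (4,0,2)
R 1-2 [J1]: (4,1,2)
link4: (5,1,2)
R 1-4 [J1]: (5,2,2)
PS 3-1 [J2]: (5,2,3)
link5: (6,2,3)
C 0-5 [J2]: (6,2,4)
PS 5-4 [J2]: (6,2,5)
P 5-1 [J1]: (6,3,5)
C 1-0 [J2]: (6,3,6)
Grübler: 3·5 − 2·3 − 6 = 3

M = 3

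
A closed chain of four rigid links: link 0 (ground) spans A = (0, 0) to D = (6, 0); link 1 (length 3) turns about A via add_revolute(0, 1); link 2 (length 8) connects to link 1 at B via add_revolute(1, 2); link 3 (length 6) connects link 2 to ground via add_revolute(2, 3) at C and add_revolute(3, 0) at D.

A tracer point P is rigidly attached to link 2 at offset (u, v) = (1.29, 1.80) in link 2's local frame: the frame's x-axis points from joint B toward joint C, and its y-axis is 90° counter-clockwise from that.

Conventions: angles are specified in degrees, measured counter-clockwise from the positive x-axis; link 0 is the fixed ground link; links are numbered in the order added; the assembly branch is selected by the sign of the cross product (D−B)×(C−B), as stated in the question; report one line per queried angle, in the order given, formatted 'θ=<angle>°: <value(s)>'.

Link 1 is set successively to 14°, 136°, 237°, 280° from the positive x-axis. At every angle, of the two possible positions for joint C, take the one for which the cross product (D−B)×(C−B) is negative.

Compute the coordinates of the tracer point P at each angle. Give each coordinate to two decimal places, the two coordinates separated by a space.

A=(0,0), D=(6.00,0)
θ=14°: B = A + 3.00·(cos14°, sin14°) = (2.9109, 0.7258)
θ=14°: |BD| = 3.1732
θ=14°: circle(B,8.00) ∩ circle(D,6.00): a=5.9985, h=5.2932
θ=14°:   candidates: C₊=(9.9610,4.5067) cross=16.796; C₋=(7.5398,-5.7991) cross=-16.796
θ=14°:   branch - wants cross < 0 → take C=(7.5398,-5.7991) (cross=-16.796)
θ=14°: ex = (C−B)/|BC| = (0.5786,-0.8156); ey = (0.8156,0.5786)
θ=14°: P = B + 1.29·ex + 1.80·ey = (5.1254,0.7151)
θ=136°: B = A + 3.00·(cos136°, sin136°) = (-2.1580, 2.0840)
θ=136°: |BD| = 8.4200
θ=136°: circle(B,8.00) ∩ circle(D,6.00): a=5.8727, h=5.4324
θ=136°:   candidates: C₊=(4.8765,5.8939) cross=45.741; C₋=(2.1874,-4.6330) cross=-45.741
θ=136°:   branch - wants cross < 0 → take C=(2.1874,-4.6330) (cross=-45.741)
θ=136°: ex = (C−B)/|BC| = (0.5432,-0.8396); ey = (0.8396,0.5432)
θ=136°: P = B + 1.29·ex + 1.80·ey = (0.0540,1.9786)
θ=237°: B = A + 3.00·(cos237°, sin237°) = (-1.6339, -2.5160)
θ=237°: |BD| = 8.0378
θ=237°: circle(B,8.00) ∩ circle(D,6.00): a=5.7607, h=5.5511
θ=237°:   candidates: C₊=(2.0997,4.5593) cross=44.619; C₋=(5.5749,-5.9849) cross=-44.619
θ=237°:   branch - wants cross < 0 → take C=(5.5749,-5.9849) (cross=-44.619)
θ=237°: ex = (C−B)/|BC| = (0.9011,-0.4336); ey = (0.4336,0.9011)
θ=237°: P = B + 1.29·ex + 1.80·ey = (0.3090,-1.4534)
θ=280°: B = A + 3.00·(cos280°, sin280°) = (0.5209, -2.9544)
θ=280°: |BD| = 6.2248
θ=280°: circle(B,8.00) ∩ circle(D,6.00): a=5.3615, h=5.9376
θ=280°:   candidates: C₊=(2.4220,4.8164) cross=36.960; C₋=(8.0581,-5.6360) cross=-36.960
θ=280°:   branch - wants cross < 0 → take C=(8.0581,-5.6360) (cross=-36.960)
θ=280°: ex = (C−B)/|BC| = (0.9421,-0.3352); ey = (0.3352,0.9421)
θ=280°: P = B + 1.29·ex + 1.80·ey = (2.3397,-1.6910)

θ=14°: 5.13 0.72
θ=136°: 0.05 1.98
θ=237°: 0.31 -1.45
θ=280°: 2.34 -1.69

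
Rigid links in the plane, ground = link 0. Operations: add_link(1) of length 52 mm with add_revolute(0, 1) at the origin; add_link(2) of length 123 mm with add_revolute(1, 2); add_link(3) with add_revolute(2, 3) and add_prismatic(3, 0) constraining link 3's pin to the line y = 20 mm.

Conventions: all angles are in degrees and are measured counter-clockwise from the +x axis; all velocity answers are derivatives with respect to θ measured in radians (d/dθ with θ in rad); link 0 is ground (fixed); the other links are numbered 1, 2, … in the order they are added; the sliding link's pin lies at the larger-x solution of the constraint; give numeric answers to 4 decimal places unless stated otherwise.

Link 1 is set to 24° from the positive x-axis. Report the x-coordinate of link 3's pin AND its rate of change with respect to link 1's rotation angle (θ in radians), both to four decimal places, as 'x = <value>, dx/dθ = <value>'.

geometry: r = 52 mm, L = 123 mm, e = 20 mm
crank pin P = (r cos θ, r sin θ) = (47.504364, 21.150305)
h = r sin θ − e = 21.150305 − 20 = 1.150305
x = r cos θ + √(L² − h²) = 47.504364 + 122.994621 = 170.498985
dx/dθ = −r sin θ − h·r cos θ/√(L² − h²) (θ in radians; h = 1.150305) = -21.594589

x = 170.4990, dx/dθ = -21.5946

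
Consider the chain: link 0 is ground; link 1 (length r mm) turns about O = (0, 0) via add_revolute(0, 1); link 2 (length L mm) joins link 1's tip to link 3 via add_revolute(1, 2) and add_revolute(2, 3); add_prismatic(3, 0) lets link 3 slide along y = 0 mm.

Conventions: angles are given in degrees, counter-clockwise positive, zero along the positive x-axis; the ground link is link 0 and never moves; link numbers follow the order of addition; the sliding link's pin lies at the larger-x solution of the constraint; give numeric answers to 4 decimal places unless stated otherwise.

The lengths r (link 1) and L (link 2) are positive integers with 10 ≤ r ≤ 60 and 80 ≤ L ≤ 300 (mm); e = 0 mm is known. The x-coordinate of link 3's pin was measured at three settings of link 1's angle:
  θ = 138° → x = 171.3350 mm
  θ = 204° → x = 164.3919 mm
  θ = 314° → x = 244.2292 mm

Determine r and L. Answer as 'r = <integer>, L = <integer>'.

constraint per measurement: (x − r cos θ)² + (r sin θ − e)² = L²
subtracting the θ₁ and θ₂ equations cancels the r² and L² terms:
r = (x₁² − x₂²) / (2[(x₁cos θ₁ + e sin θ₁) − (x₂cos θ₂ + e sin θ₂)]) = 51.0001 → r = 51
L² = (x₁ − r cos θ₁)² + (r sin θ₁ − e)² = 44944.0075 → L = 212.0000 → L = 212
check at θ₃=314°: x = 244.2292 (printed 244.2292) ✓

r = 51, L = 212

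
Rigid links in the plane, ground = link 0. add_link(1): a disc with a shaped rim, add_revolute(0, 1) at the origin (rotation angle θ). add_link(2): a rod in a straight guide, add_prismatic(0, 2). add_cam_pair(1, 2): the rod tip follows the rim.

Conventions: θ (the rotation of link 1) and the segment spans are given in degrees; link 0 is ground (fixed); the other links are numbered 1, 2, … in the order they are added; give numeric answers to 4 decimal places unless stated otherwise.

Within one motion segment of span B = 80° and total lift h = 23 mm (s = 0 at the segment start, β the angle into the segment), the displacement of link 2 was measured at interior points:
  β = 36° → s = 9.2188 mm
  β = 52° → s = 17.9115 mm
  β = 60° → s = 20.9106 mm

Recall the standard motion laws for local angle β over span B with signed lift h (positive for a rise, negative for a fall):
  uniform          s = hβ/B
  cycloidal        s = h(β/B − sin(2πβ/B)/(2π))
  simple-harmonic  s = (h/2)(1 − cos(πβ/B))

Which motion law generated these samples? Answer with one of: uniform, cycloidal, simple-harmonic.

candidates at β/B = r: uniform s = h·r (linear in β); cycloidal s = h·(r − sin(2πr)/(2π)); simple-harmonic s = (h/2)(1 − cos(πr))
β=36°: printed 9.2188 | uniform 10.3500, cycloidal 9.2188, simple-harmonic 9.7010
β=52°: printed 17.9115 | uniform 14.9500, cycloidal 17.9115, simple-harmonic 16.7209
β=60°: printed 20.9106 | uniform 17.2500, cycloidal 20.9106, simple-harmonic 19.6317
only one law matches every sample → cycloidal

cycloidal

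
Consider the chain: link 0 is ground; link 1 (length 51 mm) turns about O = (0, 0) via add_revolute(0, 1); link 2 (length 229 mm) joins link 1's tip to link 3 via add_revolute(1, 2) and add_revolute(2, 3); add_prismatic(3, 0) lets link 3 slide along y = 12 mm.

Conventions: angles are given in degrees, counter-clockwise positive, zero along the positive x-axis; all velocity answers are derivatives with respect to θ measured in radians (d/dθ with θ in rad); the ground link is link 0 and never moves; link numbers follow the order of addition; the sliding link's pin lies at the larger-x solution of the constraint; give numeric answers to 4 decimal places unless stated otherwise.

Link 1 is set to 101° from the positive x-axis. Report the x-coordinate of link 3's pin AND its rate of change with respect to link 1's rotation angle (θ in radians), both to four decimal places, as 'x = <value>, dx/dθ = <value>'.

geometry: r = 51 mm, L = 229 mm, e = 12 mm
crank pin P = (r cos θ, r sin θ) = (-9.731259, 50.062986)
h = r sin θ − e = 50.062986 − 12 = 38.062986
x = r cos θ + √(L² − h²) = -9.731259 + 225.814546 = 216.083287
dx/dθ = −r sin θ − h·r cos θ/√(L² − h²) (θ in radians; h = 38.062986) = -48.422699

x = 216.0833, dx/dθ = -48.4227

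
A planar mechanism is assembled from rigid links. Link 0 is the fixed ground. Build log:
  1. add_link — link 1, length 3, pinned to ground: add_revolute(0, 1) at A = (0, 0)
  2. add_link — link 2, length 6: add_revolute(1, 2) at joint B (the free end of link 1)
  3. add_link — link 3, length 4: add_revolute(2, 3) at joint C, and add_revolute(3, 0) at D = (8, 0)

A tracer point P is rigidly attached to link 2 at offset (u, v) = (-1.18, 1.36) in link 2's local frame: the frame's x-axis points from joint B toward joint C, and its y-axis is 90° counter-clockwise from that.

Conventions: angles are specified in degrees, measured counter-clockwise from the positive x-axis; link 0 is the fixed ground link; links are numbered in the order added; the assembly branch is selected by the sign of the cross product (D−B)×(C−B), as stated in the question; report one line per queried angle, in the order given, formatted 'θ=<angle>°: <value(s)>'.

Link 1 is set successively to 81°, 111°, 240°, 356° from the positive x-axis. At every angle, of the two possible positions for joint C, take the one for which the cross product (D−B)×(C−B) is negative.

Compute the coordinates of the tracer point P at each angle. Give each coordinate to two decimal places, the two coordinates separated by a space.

A=(0,0), D=(8.00,0)
θ=81°: B = A + 3.00·(cos81°, sin81°) = (0.4693, 2.9631)
θ=81°: |BD| = 8.0927
θ=81°: circle(B,6.00) ∩ circle(D,4.00): a=5.2820, h=2.8461
θ=81°:   candidates: C₊=(6.4266,3.6776) cross=23.033; C₋=(4.3425,-1.6194) cross=-23.033
θ=81°:   branch - wants cross < 0 → take C=(4.3425,-1.6194) (cross=-23.033)
θ=81°: ex = (C−B)/|BC| = (0.6455,-0.7637); ey = (0.7637,0.6455)
θ=81°: P = B + -1.18·ex + 1.36·ey = (0.7463,4.7422)
θ=111°: B = A + 3.00·(cos111°, sin111°) = (-1.0751, 2.8007)
θ=111°: |BD| = 9.4975
θ=111°: circle(B,6.00) ∩ circle(D,4.00): a=5.8016, h=1.5300
θ=111°:   candidates: C₊=(4.9197,2.5519) cross=14.531; C₋=(4.0173,-0.3721) cross=-14.531
θ=111°:   branch - wants cross < 0 → take C=(4.0173,-0.3721) (cross=-14.531)
θ=111°: ex = (C−B)/|BC| = (0.8487,-0.5288); ey = (0.5288,0.8487)
θ=111°: P = B + -1.18·ex + 1.36·ey = (-1.3574,4.5790)
θ=240°: B = A + 3.00·(cos240°, sin240°) = (-1.5000, -2.5981)
θ=240°: |BD| = 9.8489
θ=240°: circle(B,6.00) ∩ circle(D,4.00): a=5.9398, h=0.8480
θ=240°:   candidates: C₊=(4.0057,-0.2133) cross=8.352; C₋=(4.4531,-1.8491) cross=-8.352
θ=240°:   branch - wants cross < 0 → take C=(4.4531,-1.8491) (cross=-8.352)
θ=240°: ex = (C−B)/|BC| = (0.9922,0.1248); ey = (-0.1248,0.9922)
θ=240°: P = B + -1.18·ex + 1.36·ey = (-2.8405,-1.3960)
θ=356°: B = A + 3.00·(cos356°, sin356°) = (2.9927, -0.2093)
θ=356°: |BD| = 5.0117
θ=356°: circle(B,6.00) ∩ circle(D,4.00): a=4.5012, h=3.9673
θ=356°:   candidates: C₊=(7.3243,3.9425) cross=19.883; C₋=(7.6556,-3.9851) cross=-19.883
θ=356°:   branch - wants cross < 0 → take C=(7.6556,-3.9851) (cross=-19.883)
θ=356°: ex = (C−B)/|BC| = (0.7772,-0.6293); ey = (0.6293,0.7772)
θ=356°: P = B + -1.18·ex + 1.36·ey = (2.9315,1.5902)

θ=81°: 0.75 4.74
θ=111°: -1.36 4.58
θ=240°: -2.84 -1.40
θ=356°: 2.93 1.59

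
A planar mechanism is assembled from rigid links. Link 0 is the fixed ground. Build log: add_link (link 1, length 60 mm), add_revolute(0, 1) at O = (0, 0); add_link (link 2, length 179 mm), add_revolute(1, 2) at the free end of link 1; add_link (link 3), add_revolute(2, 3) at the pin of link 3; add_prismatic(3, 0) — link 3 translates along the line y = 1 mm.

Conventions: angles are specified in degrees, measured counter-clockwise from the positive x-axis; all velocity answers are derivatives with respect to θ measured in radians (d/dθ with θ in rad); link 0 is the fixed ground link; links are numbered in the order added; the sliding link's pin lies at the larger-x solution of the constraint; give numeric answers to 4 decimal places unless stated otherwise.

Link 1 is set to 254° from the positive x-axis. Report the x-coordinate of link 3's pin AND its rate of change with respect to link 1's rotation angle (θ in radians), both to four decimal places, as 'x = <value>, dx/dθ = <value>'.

geometry: r = 60 mm, L = 179 mm, e = 1 mm
crank pin P = (r cos θ, r sin θ) = (-16.538241, -57.675702)
h = r sin θ − e = -57.675702 − 1 = -58.675702
x = r cos θ + √(L² − h²) = -16.538241 + 169.109911 = 152.571670
dx/dθ = −r sin θ − h·r cos θ/√(L² − h²) (θ in radians; h = -58.675702) = 51.937464

x = 152.5717, dx/dθ = 51.9375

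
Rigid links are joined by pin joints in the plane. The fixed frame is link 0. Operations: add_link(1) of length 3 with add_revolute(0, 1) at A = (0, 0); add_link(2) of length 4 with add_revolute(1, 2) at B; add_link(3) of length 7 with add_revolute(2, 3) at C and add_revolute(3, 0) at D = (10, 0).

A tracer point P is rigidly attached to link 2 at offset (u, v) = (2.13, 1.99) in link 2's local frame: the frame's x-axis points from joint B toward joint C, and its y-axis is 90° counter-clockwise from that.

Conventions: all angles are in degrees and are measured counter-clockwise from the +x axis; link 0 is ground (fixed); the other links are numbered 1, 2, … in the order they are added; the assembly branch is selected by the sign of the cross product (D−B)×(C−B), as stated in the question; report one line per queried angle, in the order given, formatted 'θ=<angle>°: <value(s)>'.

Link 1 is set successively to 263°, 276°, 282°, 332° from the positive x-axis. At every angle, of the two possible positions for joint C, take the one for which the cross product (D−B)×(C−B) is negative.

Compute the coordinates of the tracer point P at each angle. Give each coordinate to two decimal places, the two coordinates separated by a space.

A=(0,0), D=(10.00,0)
θ=263°: B = A + 3.00·(cos263°, sin263°) = (-0.3656, -2.9776)
θ=263°: |BD| = 10.7848
θ=263°: circle(B,4.00) ∩ circle(D,7.00): a=3.8625, h=1.0398
θ=263°:   candidates: C₊=(3.0596,-0.9118) cross=11.215; C₋=(3.6338,-2.9107) cross=-11.215
θ=263°:   branch - wants cross < 0 → take C=(3.6338,-2.9107) (cross=-11.215)
θ=263°: ex = (C−B)/|BC| = (0.9999,0.0167); ey = (-0.0167,0.9999)
θ=263°: P = B + 2.13·ex + 1.99·ey = (1.7308,-0.9522)
θ=276°: B = A + 3.00·(cos276°, sin276°) = (0.3136, -2.9836)
θ=276°: |BD| = 10.1355
θ=276°: circle(B,4.00) ∩ circle(D,7.00): a=3.4398, h=2.0415
θ=276°:   candidates: C₊=(3.0000,-0.0199) cross=20.692; C₋=(4.2019,-3.9220) cross=-20.692
θ=276°:   branch - wants cross < 0 → take C=(4.2019,-3.9220) (cross=-20.692)
θ=276°: ex = (C−B)/|BC| = (0.9721,-0.2346); ey = (0.2346,0.9721)
θ=276°: P = B + 2.13·ex + 1.99·ey = (2.8510,-1.5489)
θ=282°: B = A + 3.00·(cos282°, sin282°) = (0.6237, -2.9344)
θ=282°: |BD| = 9.8247
θ=282°: circle(B,4.00) ∩ circle(D,7.00): a=3.2329, h=2.3555
θ=282°:   candidates: C₊=(3.0056,0.2791) cross=23.142; C₋=(4.4126,-4.2168) cross=-23.142
θ=282°:   branch - wants cross < 0 → take C=(4.4126,-4.2168) (cross=-23.142)
θ=282°: ex = (C−B)/|BC| = (0.9472,-0.3206); ey = (0.3206,0.9472)
θ=282°: P = B + 2.13·ex + 1.99·ey = (3.2793,-1.7323)
θ=332°: B = A + 3.00·(cos332°, sin332°) = (2.6488, -1.4084)
θ=332°: |BD| = 7.4849
θ=332°: circle(B,4.00) ∩ circle(D,7.00): a=1.5380, h=3.6925
θ=332°:   candidates: C₊=(3.4645,2.5075) cross=27.638; C₋=(4.8542,-4.7456) cross=-27.638
θ=332°:   branch - wants cross < 0 → take C=(4.8542,-4.7456) (cross=-27.638)
θ=332°: ex = (C−B)/|BC| = (0.5513,-0.8343); ey = (0.8343,0.5513)
θ=332°: P = B + 2.13·ex + 1.99·ey = (5.4834,-2.0883)

θ=263°: 1.73 -0.95
θ=276°: 2.85 -1.55
θ=282°: 3.28 -1.73
θ=332°: 5.48 -2.09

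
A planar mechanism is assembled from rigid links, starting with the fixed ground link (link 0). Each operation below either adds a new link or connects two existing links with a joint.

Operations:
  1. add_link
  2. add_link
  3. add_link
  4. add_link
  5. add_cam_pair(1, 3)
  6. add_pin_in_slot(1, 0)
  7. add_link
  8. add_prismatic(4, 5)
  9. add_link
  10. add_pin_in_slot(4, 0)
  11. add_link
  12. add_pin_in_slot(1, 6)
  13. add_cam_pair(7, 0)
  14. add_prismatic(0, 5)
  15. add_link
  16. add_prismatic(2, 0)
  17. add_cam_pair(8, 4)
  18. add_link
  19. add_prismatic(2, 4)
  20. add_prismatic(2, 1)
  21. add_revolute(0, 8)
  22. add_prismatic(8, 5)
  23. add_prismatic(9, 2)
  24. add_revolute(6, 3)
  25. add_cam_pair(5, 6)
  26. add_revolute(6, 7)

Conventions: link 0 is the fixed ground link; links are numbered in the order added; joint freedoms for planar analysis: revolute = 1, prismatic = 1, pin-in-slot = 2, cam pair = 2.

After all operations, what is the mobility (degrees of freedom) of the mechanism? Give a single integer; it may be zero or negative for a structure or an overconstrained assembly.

L=1 J1=0 J2=0
add link → L=2 J1=0 J2=0
add link → L=3 J1=0 J2=0
add link → L=4 J1=0 J2=0
add link → L=5 J1=0 J2=0
C@1,3 dof=2 J2 → L=5 J1=0 J2=1
PS@1,0 dof=2 J2 → L=5 J1=0 J2=2
add link → L=6 J1=0 J2=2
P@4,5 dof=1 J1 → L=6 J1=1 J2=2
add link → L=7 J1=1 J2=2
PS@4,0 dof=2 J2 → L=7 J1=1 J2=3
add link → L=8 J1=1 J2=3
PS@1,6 dof=2 J2 → L=8 J1=1 J2=4
C@7,0 dof=2 J2 → L=8 J1=1 J2=5
P@0,5 dof=1 J1 → L=8 J1=2 J2=5
add link → L=9 J1=2 J2=5
P@2,0 dof=1 J1 → L=9 J1=3 J2=5
C@8,4 dof=2 J2 → L=9 J1=3 J2=6
add link → L=10 J1=3 J2=6
P@2,4 dof=1 J1 → L=10 J1=4 J2=6
P@2,1 dof=1 J1 → L=10 J1=5 J2=6
R@0,8 dof=1 J1 → L=10 J1=6 J2=6
P@8,5 dof=1 J1 → L=10 J1=7 J2=6
P@9,2 dof=1 J1 → L=10 J1=8 J2=6
R@6,3 dof=1 J1 → L=10 J1=9 J2=6
C@5,6 dof=2 J2 → L=10 J1=9 J2=7
R@6,7 dof=1 J1 → L=10 J1=10 J2=7
M=3(L−1)−2J1−J2=3·9−2·10−7=0

M = 0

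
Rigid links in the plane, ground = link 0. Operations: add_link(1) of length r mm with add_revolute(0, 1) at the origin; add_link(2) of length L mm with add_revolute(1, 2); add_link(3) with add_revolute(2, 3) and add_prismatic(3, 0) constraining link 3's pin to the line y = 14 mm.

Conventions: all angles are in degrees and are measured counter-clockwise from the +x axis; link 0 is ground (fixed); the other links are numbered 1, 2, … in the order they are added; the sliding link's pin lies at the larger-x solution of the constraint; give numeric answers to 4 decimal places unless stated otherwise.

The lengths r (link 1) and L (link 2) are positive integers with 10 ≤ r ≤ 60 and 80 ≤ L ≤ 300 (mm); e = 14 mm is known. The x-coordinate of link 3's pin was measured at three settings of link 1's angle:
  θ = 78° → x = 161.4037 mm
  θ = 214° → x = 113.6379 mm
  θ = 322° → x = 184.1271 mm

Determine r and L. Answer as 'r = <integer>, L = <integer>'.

constraint per measurement: (x − r cos θ)² + (r sin θ − e)² = L²
subtracting the θ₁ and θ₂ equations cancels the r² and L² terms:
r = (x₁² − x₂²) / (2[(x₁cos θ₁ + e sin θ₁) − (x₂cos θ₂ + e sin θ₂)]) = 44.0000 → r = 44
L² = (x₁ − r cos θ₁)² + (r sin θ₁ − e)² = 24024.9975 → L = 155.0000 → L = 155
check at θ₃=322°: x = 184.1271 (printed 184.1271) ✓

r = 44, L = 155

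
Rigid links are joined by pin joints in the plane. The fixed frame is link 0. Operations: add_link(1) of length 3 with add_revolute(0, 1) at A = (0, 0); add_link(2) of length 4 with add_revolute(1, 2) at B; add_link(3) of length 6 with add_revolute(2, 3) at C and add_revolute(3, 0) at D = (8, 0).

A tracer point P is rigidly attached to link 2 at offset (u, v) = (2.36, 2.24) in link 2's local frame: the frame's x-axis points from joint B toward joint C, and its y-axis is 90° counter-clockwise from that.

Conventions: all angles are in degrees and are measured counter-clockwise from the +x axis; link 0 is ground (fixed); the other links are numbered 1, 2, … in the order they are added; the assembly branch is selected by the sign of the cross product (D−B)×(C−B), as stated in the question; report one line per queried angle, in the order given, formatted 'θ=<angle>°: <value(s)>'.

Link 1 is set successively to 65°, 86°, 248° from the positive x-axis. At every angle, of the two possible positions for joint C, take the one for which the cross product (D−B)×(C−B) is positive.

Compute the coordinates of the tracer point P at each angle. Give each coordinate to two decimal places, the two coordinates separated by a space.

A=(0,0), D=(8.00,0)
θ=65°: B = A + 3.00·(cos65°, sin65°) = (1.2679, 2.7189)
θ=65°: |BD| = 7.2605
θ=65°: circle(B,4.00) ∩ circle(D,6.00): a=2.2529, h=3.3052
θ=65°:   candidates: C₊=(4.5946,4.9399) cross=23.997; C₋=(2.1191,-1.1895) cross=-23.997
θ=65°:   branch + wants cross > 0 → take C=(4.5946,4.9399) (cross=23.997)
θ=65°: ex = (C−B)/|BC| = (0.8317,0.5553); ey = (-0.5553,0.8317)
θ=65°: P = B + 2.36·ex + 2.24·ey = (1.9868,5.8923)
θ=86°: B = A + 3.00·(cos86°, sin86°) = (0.2093, 2.9927)
θ=86°: |BD| = 8.3458
θ=86°: circle(B,4.00) ∩ circle(D,6.00): a=2.9747, h=2.6742
θ=86°:   candidates: C₊=(3.9450,4.4224) cross=22.318; C₋=(2.0272,-0.5703) cross=-22.318
θ=86°:   branch + wants cross > 0 → take C=(3.9450,4.4224) (cross=22.318)
θ=86°: ex = (C−B)/|BC| = (0.9339,0.3574); ey = (-0.3574,0.9339)
θ=86°: P = B + 2.36·ex + 2.24·ey = (1.6128,5.9282)
θ=248°: B = A + 3.00·(cos248°, sin248°) = (-1.1238, -2.7816)
θ=248°: |BD| = 9.5384
θ=248°: circle(B,4.00) ∩ circle(D,6.00): a=3.7208, h=1.4682
θ=248°:   candidates: C₊=(2.0071,-0.2921) cross=14.004; C₋=(2.8634,-3.1009) cross=-14.004
θ=248°:   branch + wants cross > 0 → take C=(2.0071,-0.2921) (cross=14.004)
θ=248°: ex = (C−B)/|BC| = (0.7827,0.6224); ey = (-0.6224,0.7827)
θ=248°: P = B + 2.36·ex + 2.24·ey = (-0.6706,0.4405)

θ=65°: 1.99 5.89
θ=86°: 1.61 5.93
θ=248°: -0.67 0.44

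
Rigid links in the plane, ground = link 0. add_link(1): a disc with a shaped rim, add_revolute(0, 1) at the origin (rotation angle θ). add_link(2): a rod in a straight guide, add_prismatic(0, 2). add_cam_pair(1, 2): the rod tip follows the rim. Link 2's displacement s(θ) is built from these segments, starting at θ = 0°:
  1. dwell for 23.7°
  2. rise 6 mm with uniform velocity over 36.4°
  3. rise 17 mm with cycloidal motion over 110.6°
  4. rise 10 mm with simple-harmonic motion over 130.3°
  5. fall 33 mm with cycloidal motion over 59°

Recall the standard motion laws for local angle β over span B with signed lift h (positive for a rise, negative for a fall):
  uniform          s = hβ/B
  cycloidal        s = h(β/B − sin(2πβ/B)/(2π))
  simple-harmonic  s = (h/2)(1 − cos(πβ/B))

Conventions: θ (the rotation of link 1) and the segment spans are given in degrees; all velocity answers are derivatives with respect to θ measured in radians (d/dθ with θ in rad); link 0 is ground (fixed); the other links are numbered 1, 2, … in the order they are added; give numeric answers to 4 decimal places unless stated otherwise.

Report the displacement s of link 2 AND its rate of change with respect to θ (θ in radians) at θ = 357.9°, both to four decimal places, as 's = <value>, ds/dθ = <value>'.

segment 1 (0° to 23.7°, dwell): s unchanged at 0.0000
segment 2 (23.7° to 60.1°, uniform, h = 6) is passed completely: s = 0.0000 + (6) = 6.0000
segment 3 (60.1° to 170.7°, cycloidal, h = 17) is passed completely: s = 6.0000 + (17) = 23.0000
segment 4 (170.7° to 301°, simple-harmonic, h = 10) is passed completely: s = 23.0000 + (10) = 33.0000
θ = 357.9° falls in segment 5 (301° to 360°, cycloidal, h = -33): β = 357.9 − 301 = 56.9°, B = 59°; Δs = -33·(0.9644 − sin(2π·0.9644)/(2π)) = -32.9902; s = 33.0000 − 32.9902 = 0.0098
velocity in seg [301°–360°] (cycloidal), θ in radians: β = 56.9° = 0.9931 rad, B = 59° = 1.0297 rad; ds/dθ = (h/B)(1 − cos(2πβ/B)) = ((-33)/1.0297)(1 − cos(2π·0.9644)) = -0.798065 mm/rad

s = 0.0098, ds/dθ = -0.7981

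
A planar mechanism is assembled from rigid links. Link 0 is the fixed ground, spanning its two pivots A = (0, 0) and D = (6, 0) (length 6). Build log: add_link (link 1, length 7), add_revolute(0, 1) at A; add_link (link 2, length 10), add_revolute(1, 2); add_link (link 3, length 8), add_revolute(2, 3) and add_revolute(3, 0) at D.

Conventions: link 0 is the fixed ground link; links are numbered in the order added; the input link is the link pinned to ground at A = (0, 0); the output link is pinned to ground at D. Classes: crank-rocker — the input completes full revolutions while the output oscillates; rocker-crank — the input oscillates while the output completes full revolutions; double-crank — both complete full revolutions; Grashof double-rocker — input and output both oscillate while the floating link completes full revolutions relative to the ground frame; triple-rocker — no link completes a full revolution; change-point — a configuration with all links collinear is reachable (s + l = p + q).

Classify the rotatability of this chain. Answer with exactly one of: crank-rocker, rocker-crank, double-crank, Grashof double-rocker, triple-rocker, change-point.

lengths: ground=6, input=7, coupler=10, output=8
sorted: s=6 (shortest), l=10 (longest), p+q=15
s + l = 16 vs p + q = 15
s + l > p + q → non-Grashof → no link fully rotates → triple-rocker

triple-rocker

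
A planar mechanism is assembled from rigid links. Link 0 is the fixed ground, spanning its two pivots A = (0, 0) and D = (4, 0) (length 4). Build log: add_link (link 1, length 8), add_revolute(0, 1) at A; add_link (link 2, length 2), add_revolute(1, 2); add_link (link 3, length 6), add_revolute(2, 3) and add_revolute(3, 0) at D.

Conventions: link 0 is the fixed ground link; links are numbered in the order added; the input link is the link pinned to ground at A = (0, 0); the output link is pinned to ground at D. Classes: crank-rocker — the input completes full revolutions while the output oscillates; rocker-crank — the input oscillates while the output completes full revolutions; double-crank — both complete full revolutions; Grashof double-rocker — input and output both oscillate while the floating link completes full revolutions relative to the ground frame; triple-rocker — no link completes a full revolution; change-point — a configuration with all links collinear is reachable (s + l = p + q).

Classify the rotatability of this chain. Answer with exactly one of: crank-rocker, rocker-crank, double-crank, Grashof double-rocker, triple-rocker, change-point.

lengths: ground=4, input=8, coupler=2, output=6
sorted: s=2 (shortest), l=8 (longest), p+q=10
s + l = 10 vs p + q = 10
s + l = p + q → change-point (collinear configuration reachable)

change-point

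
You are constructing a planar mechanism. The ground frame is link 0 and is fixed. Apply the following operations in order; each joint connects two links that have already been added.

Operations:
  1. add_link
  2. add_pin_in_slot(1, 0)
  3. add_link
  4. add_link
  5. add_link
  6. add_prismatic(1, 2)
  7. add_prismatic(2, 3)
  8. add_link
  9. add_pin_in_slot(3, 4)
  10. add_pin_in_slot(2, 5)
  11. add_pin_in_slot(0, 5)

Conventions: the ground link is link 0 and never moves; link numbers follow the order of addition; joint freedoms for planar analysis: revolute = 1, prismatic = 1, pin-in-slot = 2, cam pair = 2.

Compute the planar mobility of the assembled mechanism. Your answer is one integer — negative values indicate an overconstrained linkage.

L=1 J1=0 J2=0
add link → L=2 J1=0 J2=0
PS@1,0 dof=2 J2 → L=2 J1=0 J2=1
add link → L=3 J1=0 J2=1
add link → L=4 J1=0 J2=1
add link → L=5 J1=0 J2=1
P@1,2 dof=1 J1 → L=5 J1=1 J2=1
P@2,3 dof=1 J1 → L=5 J1=2 J2=1
add link → L=6 J1=2 J2=1
PS@3,4 dof=2 J2 → L=6 J1=2 J2=2
PS@2,5 dof=2 J2 → L=6 J1=2 J2=3
PS@0,5 dof=2 J2 → L=6 J1=2 J2=4
M=3(L−1)−2J1−J2=3·5−2·2−4=7

M = 7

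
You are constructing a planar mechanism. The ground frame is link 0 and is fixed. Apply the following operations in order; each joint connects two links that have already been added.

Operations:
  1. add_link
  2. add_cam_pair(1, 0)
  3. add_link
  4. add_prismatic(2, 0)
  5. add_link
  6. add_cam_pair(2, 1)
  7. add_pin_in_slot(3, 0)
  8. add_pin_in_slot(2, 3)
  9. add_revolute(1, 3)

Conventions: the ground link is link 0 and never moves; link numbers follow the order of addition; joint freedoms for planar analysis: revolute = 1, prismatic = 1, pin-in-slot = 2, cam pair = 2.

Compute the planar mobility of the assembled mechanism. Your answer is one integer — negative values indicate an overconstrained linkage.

L=1 J1=0 J2=0
add link → L=2 J1=0 J2=0
C@1,0 dof=2 J2 → L=2 J1=0 J2=1
add link → L=3 J1=0 J2=1
P@2,0 dof=1 J1 → L=3 J1=1 J2=1
add link → L=4 J1=1 J2=1
C@2,1 dof=2 J2 → L=4 J1=1 J2=2
PS@3,0 dof=2 J2 → L=4 J1=1 J2=3
PS@2,3 dof=2 J2 → L=4 J1=1 J2=4
R@1,3 dof=1 J1 → L=4 J1=2 J2=4
M=3(L−1)−2J1−J2=3·3−2·2−4=1

M = 1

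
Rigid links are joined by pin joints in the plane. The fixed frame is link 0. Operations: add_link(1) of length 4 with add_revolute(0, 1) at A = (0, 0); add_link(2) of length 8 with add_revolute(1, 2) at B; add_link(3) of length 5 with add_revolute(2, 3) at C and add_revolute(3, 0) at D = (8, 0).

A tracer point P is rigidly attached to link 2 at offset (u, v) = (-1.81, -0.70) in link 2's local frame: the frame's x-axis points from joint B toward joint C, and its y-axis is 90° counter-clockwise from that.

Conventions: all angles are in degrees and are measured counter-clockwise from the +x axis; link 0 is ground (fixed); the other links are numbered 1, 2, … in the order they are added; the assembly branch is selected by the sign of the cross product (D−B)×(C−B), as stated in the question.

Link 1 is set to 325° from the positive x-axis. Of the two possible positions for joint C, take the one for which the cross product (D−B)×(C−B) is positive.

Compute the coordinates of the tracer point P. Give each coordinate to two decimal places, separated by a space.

A=(0,0), D=(8.00,0)
B = A + 4.00·(cos325°, sin325°) = (3.2766, -2.2943)
|BD| = 5.2511
circle(B,8.00) ∩ circle(D,5.00): a=6.3391, h=4.8802
  candidates: C₊=(6.8464,4.8651) cross=25.627; C₋=(11.1108,-3.9144) cross=-25.627
  branch + wants cross > 0 → take C=(6.8464,4.8651) (cross=25.627)
ex = (C−B)/|BC| = (0.4462,0.8949); ey = (-0.8949,0.4462)
P = B + -1.81·ex + -0.70·ey = (3.0954,-4.2265)

3.10 -4.23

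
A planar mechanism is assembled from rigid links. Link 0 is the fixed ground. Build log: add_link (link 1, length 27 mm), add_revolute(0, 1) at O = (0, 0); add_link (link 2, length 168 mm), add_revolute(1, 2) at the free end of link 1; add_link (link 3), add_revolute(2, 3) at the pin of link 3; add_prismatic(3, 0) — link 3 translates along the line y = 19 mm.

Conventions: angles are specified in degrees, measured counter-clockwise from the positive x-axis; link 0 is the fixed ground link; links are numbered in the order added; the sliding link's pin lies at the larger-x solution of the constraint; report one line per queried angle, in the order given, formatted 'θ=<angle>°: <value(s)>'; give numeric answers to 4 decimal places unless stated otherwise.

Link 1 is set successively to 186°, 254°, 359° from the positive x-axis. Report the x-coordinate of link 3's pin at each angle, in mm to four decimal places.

geometry: r = 27 mm, L = 168 mm, e = 19 mm
θ=186°: crank pin P = (r cos θ, r sin θ) = (-26.852091, -2.822269)
θ=186°: h = r sin θ − e = -2.822269 − 19 = -21.822269
θ=186°: x = r cos θ + √(L² − h²) = -26.852091 + 166.576675 = 139.724584
θ=254°: crank pin P = (r cos θ, r sin θ) = (-7.442209, -25.954066)
θ=254°: h = r sin θ − e = -25.954066 − 19 = -44.954066
θ=254°: x = r cos θ + √(L² − h²) = -7.442209 + 161.873815 = 154.431606
θ=359°: crank pin P = (r cos θ, r sin θ) = (26.995888, -0.471215)
θ=359°: h = r sin θ − e = -0.471215 − 19 = -19.471215
θ=359°: x = r cos θ + √(L² − h²) = 26.995888 + 166.867827 = 193.863715

θ=186°: 139.7246
θ=254°: 154.4316
θ=359°: 193.8637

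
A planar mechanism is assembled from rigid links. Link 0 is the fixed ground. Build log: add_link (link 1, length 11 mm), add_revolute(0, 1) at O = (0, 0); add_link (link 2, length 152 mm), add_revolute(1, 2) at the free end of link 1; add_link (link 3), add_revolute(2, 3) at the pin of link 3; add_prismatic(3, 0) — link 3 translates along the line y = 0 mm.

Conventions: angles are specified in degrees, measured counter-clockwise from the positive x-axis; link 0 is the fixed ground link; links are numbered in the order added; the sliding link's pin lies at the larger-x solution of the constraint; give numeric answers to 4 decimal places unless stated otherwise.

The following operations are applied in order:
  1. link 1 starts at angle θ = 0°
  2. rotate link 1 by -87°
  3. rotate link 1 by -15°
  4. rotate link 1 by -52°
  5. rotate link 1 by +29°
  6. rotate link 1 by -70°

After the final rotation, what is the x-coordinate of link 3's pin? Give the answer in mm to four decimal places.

geometry: r = 11 mm, L = 152 mm, e = 0 mm; θ starts at 0°
rotate link 1 by -87°: θ ← 0° -87° = -87°
rotate link 1 by -15°: θ ← -87° -15° = -102°
rotate link 1 by -52°: θ ← -102° -52° = -154°
rotate link 1 by +29°: θ ← -154° +29° = -125°
rotate link 1 by -70°: θ ← -125° -70° = -195°
crank pin P = (r cos θ, r sin θ) = (-10.625184, 2.847009)
h = r sin θ − e = 2.847009 − 0 = 2.847009
x = r cos θ + √(L² − h²) = -10.625184 + 151.973335 = 141.348151

141.3482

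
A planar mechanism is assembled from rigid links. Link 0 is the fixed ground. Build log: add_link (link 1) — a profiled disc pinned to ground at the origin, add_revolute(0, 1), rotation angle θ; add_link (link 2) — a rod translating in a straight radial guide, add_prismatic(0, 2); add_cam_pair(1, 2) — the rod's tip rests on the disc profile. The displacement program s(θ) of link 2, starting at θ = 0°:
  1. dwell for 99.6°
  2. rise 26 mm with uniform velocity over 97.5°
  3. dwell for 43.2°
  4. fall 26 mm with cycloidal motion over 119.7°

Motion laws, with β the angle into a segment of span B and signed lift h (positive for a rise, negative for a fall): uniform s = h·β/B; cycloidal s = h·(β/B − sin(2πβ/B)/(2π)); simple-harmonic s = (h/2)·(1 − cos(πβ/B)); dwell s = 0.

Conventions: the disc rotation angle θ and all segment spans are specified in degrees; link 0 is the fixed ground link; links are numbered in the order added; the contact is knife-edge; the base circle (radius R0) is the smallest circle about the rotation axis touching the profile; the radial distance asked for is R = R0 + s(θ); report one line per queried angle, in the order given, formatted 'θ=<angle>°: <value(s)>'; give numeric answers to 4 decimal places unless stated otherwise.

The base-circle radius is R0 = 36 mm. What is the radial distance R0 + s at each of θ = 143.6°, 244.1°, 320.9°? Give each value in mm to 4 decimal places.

seg 1 [0°–99.6°] dwell: s stays 0.0000
seg 2 [99.6°–197.1°] uniform, h=26: θ=143.6° here. β=44, B=97.5. 26·44/97.5 = 11.7333 → s = 11.7333
seg 2 [99.6°–197.1°] uniform, h=26: full span → s += 26 → s = 26.0000
seg 3 [197.1°–240.3°] dwell: s stays 26.0000
seg 4 [240.3°–360°] cycloidal, h=-26: θ=244.1° here. β=3.8, B=119.7. -26·(0.0317 − sin(2π·0.0317)/(2π)) = -0.0055 → s = 25.9945
seg 4 [240.3°–360°] cycloidal, h=-26: θ=320.9° here. β=80.6, B=119.7. -26·(0.6734 − sin(2π·0.6734)/(2π)) = -21.1744 → s = 4.8256
θ=143.6°: R = R0 + s = 36 + 11.7333 = 47.7333
θ=244.1°: R = R0 + s = 36 + 25.9945 = 61.9945
θ=320.9°: R = R0 + s = 36 + 4.8256 = 40.8256

θ=143.6°: 47.7333
θ=244.1°: 61.9945
θ=320.9°: 40.8256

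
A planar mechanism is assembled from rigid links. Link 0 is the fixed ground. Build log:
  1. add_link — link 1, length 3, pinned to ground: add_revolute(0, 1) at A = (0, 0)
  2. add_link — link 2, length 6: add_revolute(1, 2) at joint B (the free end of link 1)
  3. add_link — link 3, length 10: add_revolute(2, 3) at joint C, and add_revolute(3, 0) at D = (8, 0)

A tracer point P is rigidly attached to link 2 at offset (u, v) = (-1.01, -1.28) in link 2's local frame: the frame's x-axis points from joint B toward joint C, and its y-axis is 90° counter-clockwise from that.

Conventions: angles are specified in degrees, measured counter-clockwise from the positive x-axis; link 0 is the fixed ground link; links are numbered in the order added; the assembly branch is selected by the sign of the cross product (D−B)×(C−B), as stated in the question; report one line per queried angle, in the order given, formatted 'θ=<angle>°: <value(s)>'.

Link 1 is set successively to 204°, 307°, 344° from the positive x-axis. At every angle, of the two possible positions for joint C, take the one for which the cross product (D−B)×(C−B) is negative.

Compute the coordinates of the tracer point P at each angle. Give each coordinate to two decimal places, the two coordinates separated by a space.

A=(0,0), D=(8.00,0)
θ=204°: B = A + 3.00·(cos204°, sin204°) = (-2.7406, -1.2202)
θ=204°: |BD| = 10.8097
θ=204°: circle(B,6.00) ∩ circle(D,10.00): a=2.4446, h=5.4794
θ=204°:   candidates: C₊=(-0.9302,4.5001) cross=59.231; C₋=(0.3068,-6.3887) cross=-59.231
θ=204°:   branch - wants cross < 0 → take C=(0.3068,-6.3887) (cross=-59.231)
θ=204°: ex = (C−B)/|BC| = (0.5079,-0.8614); ey = (0.8614,0.5079)
θ=204°: P = B + -1.01·ex + -1.28·ey = (-4.3562,-1.0003)
θ=307°: B = A + 3.00·(cos307°, sin307°) = (1.8054, -2.3959)
θ=307°: |BD| = 6.6418
θ=307°: circle(B,6.00) ∩ circle(D,10.00): a=-1.4971, h=5.8102
θ=307°:   candidates: C₊=(-1.6868,2.4830) cross=38.590; C₋=(2.5051,-8.3550) cross=-38.590
θ=307°:   branch - wants cross < 0 → take C=(2.5051,-8.3550) (cross=-38.590)
θ=307°: ex = (C−B)/|BC| = (0.1166,-0.9932); ey = (0.9932,0.1166)
θ=307°: P = B + -1.01·ex + -1.28·ey = (0.4164,-1.5420)
θ=344°: B = A + 3.00·(cos344°, sin344°) = (2.8838, -0.8269)
θ=344°: |BD| = 5.1826
θ=344°: circle(B,6.00) ∩ circle(D,10.00): a=-3.5832, h=4.8126
θ=344°:   candidates: C₊=(-1.4214,3.3523) cross=24.942; C₋=(0.1144,-6.1495) cross=-24.942
θ=344°:   branch - wants cross < 0 → take C=(0.1144,-6.1495) (cross=-24.942)
θ=344°: ex = (C−B)/|BC| = (-0.4616,-0.8871); ey = (0.8871,-0.4616)
θ=344°: P = B + -1.01·ex + -1.28·ey = (2.2145,0.6599)

θ=204°: -4.36 -1.00
θ=307°: 0.42 -1.54
θ=344°: 2.21 0.66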